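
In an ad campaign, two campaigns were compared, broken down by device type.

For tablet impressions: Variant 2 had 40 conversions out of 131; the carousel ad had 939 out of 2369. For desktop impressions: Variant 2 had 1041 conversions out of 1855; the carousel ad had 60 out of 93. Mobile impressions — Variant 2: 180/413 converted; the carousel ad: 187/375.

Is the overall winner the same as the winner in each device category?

Tablet: Variant 2 40/131 = 30.5%, the carousel ad 939/2369 = 39.6% → the carousel ad
Desktop: Variant 2 1041/1855 = 56.1%, the carousel ad 60/93 = 64.5% → the carousel ad
Mobile: Variant 2 180/413 = 43.6%, the carousel ad 187/375 = 49.9% → the carousel ad
Overall: Variant 2 1261/2399 = 52.6%, the carousel ad 1186/2837 = 41.8% → Variant 2
The carousel ad wins each device group but Variant 2 wins overall — the comparison reverses. The carousel ad's impressions skew toward tablet, which has a lower base rate.

No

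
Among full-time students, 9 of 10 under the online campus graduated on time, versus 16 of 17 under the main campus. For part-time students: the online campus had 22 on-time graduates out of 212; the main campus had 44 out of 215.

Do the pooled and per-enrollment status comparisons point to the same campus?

Full-time: the online campus 9/10 = 90.0%, the main campus 16/17 = 94.1% → the main campus
Part-time: the online campus 22/212 = 10.4%, the main campus 44/215 = 20.5% → the main campus
Overall: the online campus 31/222 = 14.0%, the main campus 60/232 = 25.9% → the main campus
The main campus wins overall and in every enrollment group — no reversal.

Yes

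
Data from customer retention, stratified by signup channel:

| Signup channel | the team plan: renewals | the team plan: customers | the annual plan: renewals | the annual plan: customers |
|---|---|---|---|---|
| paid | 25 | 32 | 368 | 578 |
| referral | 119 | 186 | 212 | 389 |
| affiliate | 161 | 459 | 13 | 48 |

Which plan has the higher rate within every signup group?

the team plan

Paid: the team plan 25/32 = 78.1%, the annual plan 368/578 = 63.7% → the team plan
Referral: the team plan 119/186 = 64.0%, the annual plan 212/389 = 54.5% → the team plan
Affiliate: the team plan 161/459 = 35.1%, the annual plan 13/48 = 27.1% → the team plan
The team plan has the higher rate in all 3 groups.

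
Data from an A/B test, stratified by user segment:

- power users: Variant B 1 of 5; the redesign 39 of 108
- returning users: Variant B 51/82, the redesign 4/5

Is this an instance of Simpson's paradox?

Yes

Power users: Variant B 1/5 = 20.0%, the redesign 39/108 = 36.1% → the redesign
Returning users: Variant B 51/82 = 62.2%, the redesign 4/5 = 80.0% → the redesign
Overall: Variant B 52/87 = 59.8%, the redesign 43/113 = 38.1% → Variant B
The redesign wins each user group but Variant B wins overall — the comparison reverses. The redesign's views skew toward power users, which has a lower base rate.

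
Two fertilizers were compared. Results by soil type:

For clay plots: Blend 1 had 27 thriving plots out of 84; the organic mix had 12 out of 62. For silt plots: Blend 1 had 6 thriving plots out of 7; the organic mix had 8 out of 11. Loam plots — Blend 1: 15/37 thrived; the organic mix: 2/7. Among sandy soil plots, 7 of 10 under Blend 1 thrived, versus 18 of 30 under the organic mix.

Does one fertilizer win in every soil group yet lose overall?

Clay: Blend 1 27/84 = 32.1%, the organic mix 12/62 = 19.4% → Blend 1
Silt: Blend 1 6/7 = 85.7%, the organic mix 8/11 = 72.7% → Blend 1
Loam: Blend 1 15/37 = 40.5%, the organic mix 2/7 = 28.6% → Blend 1
Sandy soil: Blend 1 7/10 = 70.0%, the organic mix 18/30 = 60.0% → Blend 1
Overall: Blend 1 55/138 = 39.9%, the organic mix 40/110 = 36.4% → Blend 1
Blend 1 wins overall and in every soil group — no reversal.

No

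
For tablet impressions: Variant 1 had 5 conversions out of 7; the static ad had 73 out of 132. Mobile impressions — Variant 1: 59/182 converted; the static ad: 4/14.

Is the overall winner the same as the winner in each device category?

No

Tablet: Variant 1 5/7 = 71.4%, the static ad 73/132 = 55.3% → Variant 1
Mobile: Variant 1 59/182 = 32.4%, the static ad 4/14 = 28.6% → Variant 1
Overall: Variant 1 64/189 = 33.9%, the static ad 77/146 = 52.7% → the static ad
Variant 1 wins each device group but the static ad wins overall — the comparison reverses. Variant 1's impressions skew toward mobile, which has a lower base rate.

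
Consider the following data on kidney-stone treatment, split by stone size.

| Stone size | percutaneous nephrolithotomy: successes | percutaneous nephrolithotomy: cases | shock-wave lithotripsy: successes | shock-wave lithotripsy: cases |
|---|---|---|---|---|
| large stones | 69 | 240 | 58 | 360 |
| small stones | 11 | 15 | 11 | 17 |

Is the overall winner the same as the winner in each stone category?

Yes

Large stones: percutaneous nephrolithotomy 69/240 = 28.8%, shock-wave lithotripsy 58/360 = 16.1% → percutaneous nephrolithotomy
Small stones: percutaneous nephrolithotomy 11/15 = 73.3%, shock-wave lithotripsy 11/17 = 64.7% → percutaneous nephrolithotomy
Overall: percutaneous nephrolithotomy 80/255 = 31.4%, shock-wave lithotripsy 69/377 = 18.3% → percutaneous nephrolithotomy
Percutaneous nephrolithotomy wins overall and in every stone group — no reversal.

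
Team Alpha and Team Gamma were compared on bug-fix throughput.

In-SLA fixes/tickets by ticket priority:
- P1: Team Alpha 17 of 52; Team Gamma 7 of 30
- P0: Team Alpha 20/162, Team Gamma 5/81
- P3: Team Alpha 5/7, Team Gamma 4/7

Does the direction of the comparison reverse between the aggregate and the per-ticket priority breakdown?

P1: Team Alpha 17/52 = 32.7%, Team Gamma 7/30 = 23.3% → Team Alpha
P0: Team Alpha 20/162 = 12.3%, Team Gamma 5/81 = 6.2% → Team Alpha
P3: Team Alpha 5/7 = 71.4%, Team Gamma 4/7 = 57.1% → Team Alpha
Overall: Team Alpha 42/221 = 19.0%, Team Gamma 16/118 = 13.6% → Team Alpha
Team Alpha wins overall and in every ticket group — no reversal.

No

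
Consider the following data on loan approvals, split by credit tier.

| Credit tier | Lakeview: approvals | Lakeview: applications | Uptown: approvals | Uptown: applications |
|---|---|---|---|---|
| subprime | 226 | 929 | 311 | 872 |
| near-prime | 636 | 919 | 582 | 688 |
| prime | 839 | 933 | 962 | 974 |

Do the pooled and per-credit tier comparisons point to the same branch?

Yes

Subprime: Lakeview 226/929 = 24.3%, Uptown 311/872 = 35.7% → Uptown
Near-prime: Lakeview 636/919 = 69.2%, Uptown 582/688 = 84.6% → Uptown
Prime: Lakeview 839/933 = 89.9%, Uptown 962/974 = 98.8% → Uptown
Overall: Lakeview 1701/2781 = 61.2%, Uptown 1855/2534 = 73.2% → Uptown
Uptown wins overall and in every credit group — no reversal.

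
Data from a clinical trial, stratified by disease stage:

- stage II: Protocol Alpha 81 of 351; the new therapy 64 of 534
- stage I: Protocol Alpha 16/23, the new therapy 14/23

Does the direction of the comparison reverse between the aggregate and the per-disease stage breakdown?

Stage II: Protocol Alpha 81/351 = 23.1%, the new therapy 64/534 = 12.0% → Protocol Alpha
Stage I: Protocol Alpha 16/23 = 69.6%, the new therapy 14/23 = 60.9% → Protocol Alpha
Overall: Protocol Alpha 97/374 = 25.9%, the new therapy 78/557 = 14.0% → Protocol Alpha
Protocol Alpha wins overall and in every disease group — no reversal.

No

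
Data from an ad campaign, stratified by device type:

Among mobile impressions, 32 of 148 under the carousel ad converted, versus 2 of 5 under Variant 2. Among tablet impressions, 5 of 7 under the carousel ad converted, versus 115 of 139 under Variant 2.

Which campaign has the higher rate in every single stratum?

Variant 2

Mobile: the carousel ad 32/148 = 21.6%, Variant 2 2/5 = 40.0% → Variant 2
Tablet: the carousel ad 5/7 = 71.4%, Variant 2 115/139 = 82.7% → Variant 2
Variant 2 has the higher rate in both groups.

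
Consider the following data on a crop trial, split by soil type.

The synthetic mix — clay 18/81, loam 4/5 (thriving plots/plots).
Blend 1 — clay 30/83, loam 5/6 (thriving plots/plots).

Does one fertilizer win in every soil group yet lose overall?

Clay: the synthetic mix 18/81 = 22.2%, Blend 1 30/83 = 36.1% → Blend 1
Loam: the synthetic mix 4/5 = 80.0%, Blend 1 5/6 = 83.3% → Blend 1
Overall: the synthetic mix 22/86 = 25.6%, Blend 1 35/89 = 39.3% → Blend 1
Blend 1 wins overall and in every soil group — no reversal.

No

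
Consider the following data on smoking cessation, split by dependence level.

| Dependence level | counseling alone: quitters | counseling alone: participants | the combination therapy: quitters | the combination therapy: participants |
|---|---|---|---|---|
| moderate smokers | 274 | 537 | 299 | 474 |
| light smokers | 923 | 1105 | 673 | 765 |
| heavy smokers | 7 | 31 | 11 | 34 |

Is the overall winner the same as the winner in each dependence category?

Yes

Moderate smokers: counseling alone 274/537 = 51.0%, the combination therapy 299/474 = 63.1% → the combination therapy
Light smokers: counseling alone 923/1105 = 83.5%, the combination therapy 673/765 = 88.0% → the combination therapy
Heavy smokers: counseling alone 7/31 = 22.6%, the combination therapy 11/34 = 32.4% → the combination therapy
Overall: counseling alone 1204/1673 = 72.0%, the combination therapy 983/1273 = 77.2% → the combination therapy
The combination therapy wins overall and in every dependence group — no reversal.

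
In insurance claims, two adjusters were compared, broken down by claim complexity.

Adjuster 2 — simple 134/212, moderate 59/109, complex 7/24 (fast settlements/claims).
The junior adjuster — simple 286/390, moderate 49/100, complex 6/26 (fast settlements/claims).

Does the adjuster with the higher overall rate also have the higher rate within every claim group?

No

Simple: Adjuster 2 134/212 = 63.2%, the junior adjuster 286/390 = 73.3% → the junior adjuster
Moderate: Adjuster 2 59/109 = 54.1%, the junior adjuster 49/100 = 49.0% → Adjuster 2
Complex: Adjuster 2 7/24 = 29.2%, the junior adjuster 6/26 = 23.1% → Adjuster 2
Overall: Adjuster 2 200/345 = 58.0%, the junior adjuster 341/516 = 66.1% → the junior adjuster
Neither sweeps: Adjuster 2 wins 2 of 3 groups, the junior adjuster wins 1. The junior adjuster wins overall but not every group — no Simpson reversal.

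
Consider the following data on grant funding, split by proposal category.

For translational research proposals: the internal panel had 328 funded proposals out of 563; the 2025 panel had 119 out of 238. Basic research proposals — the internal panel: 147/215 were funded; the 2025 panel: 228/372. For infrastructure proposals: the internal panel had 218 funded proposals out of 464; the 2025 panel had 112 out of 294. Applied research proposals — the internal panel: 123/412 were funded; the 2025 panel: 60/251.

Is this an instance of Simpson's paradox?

Translational research: the internal panel 328/563 = 58.3%, the 2025 panel 119/238 = 50.0% → the internal panel
Basic research: the internal panel 147/215 = 68.4%, the 2025 panel 228/372 = 61.3% → the internal panel
Infrastructure: the internal panel 218/464 = 47.0%, the 2025 panel 112/294 = 38.1% → the internal panel
Applied research: the internal panel 123/412 = 29.9%, the 2025 panel 60/251 = 23.9% → the internal panel
Overall: the internal panel 816/1654 = 49.3%, the 2025 panel 519/1155 = 44.9% → the internal panel
The internal panel wins overall and in every proposal group — no reversal.

No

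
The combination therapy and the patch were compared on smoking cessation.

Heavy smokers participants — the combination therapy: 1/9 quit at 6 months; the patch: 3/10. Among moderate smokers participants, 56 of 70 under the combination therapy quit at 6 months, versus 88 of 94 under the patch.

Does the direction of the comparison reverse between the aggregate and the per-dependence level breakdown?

Heavy smokers: the combination therapy 1/9 = 11.1%, the patch 3/10 = 30.0% → the patch
Moderate smokers: the combination therapy 56/70 = 80.0%, the patch 88/94 = 93.6% → the patch
Overall: the combination therapy 57/79 = 72.2%, the patch 91/104 = 87.5% → the patch
The patch wins overall and in every dependence group — no reversal.

No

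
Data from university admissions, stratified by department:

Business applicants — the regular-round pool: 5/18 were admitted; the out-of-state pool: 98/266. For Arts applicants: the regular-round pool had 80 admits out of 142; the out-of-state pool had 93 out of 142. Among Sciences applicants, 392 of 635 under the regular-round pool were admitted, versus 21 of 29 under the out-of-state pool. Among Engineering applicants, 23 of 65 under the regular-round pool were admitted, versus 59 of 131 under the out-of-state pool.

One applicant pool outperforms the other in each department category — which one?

the out-of-state pool

Business: the regular-round pool 5/18 = 27.8%, the out-of-state pool 98/266 = 36.8% → the out-of-state pool
Arts: the regular-round pool 80/142 = 56.3%, the out-of-state pool 93/142 = 65.5% → the out-of-state pool
Sciences: the regular-round pool 392/635 = 61.7%, the out-of-state pool 21/29 = 72.4% → the out-of-state pool
Engineering: the regular-round pool 23/65 = 35.4%, the out-of-state pool 59/131 = 45.0% → the out-of-state pool
The out-of-state pool has the higher rate in all 4 groups.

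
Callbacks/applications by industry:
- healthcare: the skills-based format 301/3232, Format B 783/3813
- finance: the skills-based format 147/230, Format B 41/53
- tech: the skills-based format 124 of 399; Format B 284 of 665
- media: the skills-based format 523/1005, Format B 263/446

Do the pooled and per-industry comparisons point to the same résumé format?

Yes

Healthcare: the skills-based format 301/3232 = 9.3%, Format B 783/3813 = 20.5% → Format B
Finance: the skills-based format 147/230 = 63.9%, Format B 41/53 = 77.4% → Format B
Tech: the skills-based format 124/399 = 31.1%, Format B 284/665 = 42.7% → Format B
Media: the skills-based format 523/1005 = 52.0%, Format B 263/446 = 59.0% → Format B
Overall: the skills-based format 1095/4866 = 22.5%, Format B 1371/4977 = 27.5% → Format B
Format B wins overall and in every industry group — no reversal.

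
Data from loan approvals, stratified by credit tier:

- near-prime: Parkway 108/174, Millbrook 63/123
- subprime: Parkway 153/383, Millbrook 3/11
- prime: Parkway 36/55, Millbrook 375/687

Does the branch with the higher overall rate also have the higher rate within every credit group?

No

Near-prime: Parkway 108/174 = 62.1%, Millbrook 63/123 = 51.2% → Parkway
Subprime: Parkway 153/383 = 39.9%, Millbrook 3/11 = 27.3% → Parkway
Prime: Parkway 36/55 = 65.5%, Millbrook 375/687 = 54.6% → Parkway
Overall: Parkway 297/612 = 48.5%, Millbrook 441/821 = 53.7% → Millbrook
Parkway wins each credit group but Millbrook wins overall — the comparison reverses. Parkway's applications skew toward subprime, which has a lower base rate.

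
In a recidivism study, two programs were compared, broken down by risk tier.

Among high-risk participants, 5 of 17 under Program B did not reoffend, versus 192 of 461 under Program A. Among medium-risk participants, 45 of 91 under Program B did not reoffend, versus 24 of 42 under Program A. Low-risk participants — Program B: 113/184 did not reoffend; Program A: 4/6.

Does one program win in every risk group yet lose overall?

Yes

High-risk: Program B 5/17 = 29.4%, Program A 192/461 = 41.6% → Program A
Medium-risk: Program B 45/91 = 49.5%, Program A 24/42 = 57.1% → Program A
Low-risk: Program B 113/184 = 61.4%, Program A 4/6 = 66.7% → Program A
Overall: Program B 163/292 = 55.8%, Program A 220/509 = 43.2% → Program B
Program A wins each risk group but Program B wins overall — the comparison reverses. Program A's participants skew toward high-risk, which has a lower base rate.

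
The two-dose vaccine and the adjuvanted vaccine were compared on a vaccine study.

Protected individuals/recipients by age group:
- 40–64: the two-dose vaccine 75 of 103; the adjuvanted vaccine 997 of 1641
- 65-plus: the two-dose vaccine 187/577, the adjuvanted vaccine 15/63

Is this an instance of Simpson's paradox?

Yes

40–64: the two-dose vaccine 75/103 = 72.8%, the adjuvanted vaccine 997/1641 = 60.8% → the two-dose vaccine
65-plus: the two-dose vaccine 187/577 = 32.4%, the adjuvanted vaccine 15/63 = 23.8% → the two-dose vaccine
Overall: the two-dose vaccine 262/680 = 38.5%, the adjuvanted vaccine 1012/1704 = 59.4% → the adjuvanted vaccine
The two-dose vaccine wins each age group but the adjuvanted vaccine wins overall — the comparison reverses. The two-dose vaccine's recipients skew toward 65-plus, which has a lower base rate.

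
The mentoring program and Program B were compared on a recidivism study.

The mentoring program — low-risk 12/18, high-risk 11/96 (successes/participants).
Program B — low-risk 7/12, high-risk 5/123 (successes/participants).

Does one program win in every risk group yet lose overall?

Low-risk: the mentoring program 12/18 = 66.7%, Program B 7/12 = 58.3% → the mentoring program
High-risk: the mentoring program 11/96 = 11.5%, Program B 5/123 = 4.1% → the mentoring program
Overall: the mentoring program 23/114 = 20.2%, Program B 12/135 = 8.9% → the mentoring program
The mentoring program wins overall and in every risk group — no reversal.

No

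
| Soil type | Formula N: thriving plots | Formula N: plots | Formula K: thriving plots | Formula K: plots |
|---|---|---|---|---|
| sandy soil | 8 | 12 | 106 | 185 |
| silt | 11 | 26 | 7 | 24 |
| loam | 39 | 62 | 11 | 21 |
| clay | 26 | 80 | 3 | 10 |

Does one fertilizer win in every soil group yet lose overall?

Yes

Sandy soil: Formula N 8/12 = 66.7%, Formula K 106/185 = 57.3% → Formula N
Silt: Formula N 11/26 = 42.3%, Formula K 7/24 = 29.2% → Formula N
Loam: Formula N 39/62 = 62.9%, Formula K 11/21 = 52.4% → Formula N
Clay: Formula N 26/80 = 32.5%, Formula K 3/10 = 30.0% → Formula N
Overall: Formula N 84/180 = 46.7%, Formula K 127/240 = 52.9% → Formula K
Formula N wins each soil group but Formula K wins overall — the comparison reverses. Formula N's plots skew toward clay, which has a lower base rate.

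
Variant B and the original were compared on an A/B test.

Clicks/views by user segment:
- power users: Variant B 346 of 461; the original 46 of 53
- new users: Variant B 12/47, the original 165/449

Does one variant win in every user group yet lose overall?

Power users: Variant B 346/461 = 75.1%, the original 46/53 = 86.8% → the original
New users: Variant B 12/47 = 25.5%, the original 165/449 = 36.7% → the original
Overall: Variant B 358/508 = 70.5%, the original 211/502 = 42.0% → Variant B
The original wins each user group but Variant B wins overall — the comparison reverses. The original's views skew toward new users, which has a lower base rate.

Yes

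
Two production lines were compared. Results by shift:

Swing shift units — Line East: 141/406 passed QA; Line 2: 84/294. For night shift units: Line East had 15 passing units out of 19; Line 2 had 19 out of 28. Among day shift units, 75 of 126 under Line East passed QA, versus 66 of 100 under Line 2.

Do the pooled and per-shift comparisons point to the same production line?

Swing shift: Line East 141/406 = 34.7%, Line 2 84/294 = 28.6% → Line East
Night shift: Line East 15/19 = 78.9%, Line 2 19/28 = 67.9% → Line East
Day shift: Line East 75/126 = 59.5%, Line 2 66/100 = 66.0% → Line 2
Overall: Line East 231/551 = 41.9%, Line 2 169/422 = 40.0% → Line East
Neither sweeps: Line East wins 2 of 3 groups, Line 2 wins 1. Line East wins overall but not every group — no Simpson reversal.

No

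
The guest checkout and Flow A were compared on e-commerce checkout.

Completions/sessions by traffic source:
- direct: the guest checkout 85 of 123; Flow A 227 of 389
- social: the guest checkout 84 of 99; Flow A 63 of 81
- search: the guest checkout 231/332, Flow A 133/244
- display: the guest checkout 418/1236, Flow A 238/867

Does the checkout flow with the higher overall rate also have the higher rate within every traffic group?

Direct: the guest checkout 85/123 = 69.1%, Flow A 227/389 = 58.4% → the guest checkout
Social: the guest checkout 84/99 = 84.8%, Flow A 63/81 = 77.8% → the guest checkout
Search: the guest checkout 231/332 = 69.6%, Flow A 133/244 = 54.5% → the guest checkout
Display: the guest checkout 418/1236 = 33.8%, Flow A 238/867 = 27.5% → the guest checkout
Overall: the guest checkout 818/1790 = 45.7%, Flow A 661/1581 = 41.8% → the guest checkout
The guest checkout wins overall and in every traffic group — no reversal.

Yes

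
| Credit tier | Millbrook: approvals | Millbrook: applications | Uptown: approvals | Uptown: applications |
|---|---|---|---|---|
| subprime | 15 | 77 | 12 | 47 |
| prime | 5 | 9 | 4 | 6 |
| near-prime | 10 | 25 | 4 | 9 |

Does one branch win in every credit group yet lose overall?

Subprime: Millbrook 15/77 = 19.5%, Uptown 12/47 = 25.5% → Uptown
Prime: Millbrook 5/9 = 55.6%, Uptown 4/6 = 66.7% → Uptown
Near-prime: Millbrook 10/25 = 40.0%, Uptown 4/9 = 44.4% → Uptown
Overall: Millbrook 30/111 = 27.0%, Uptown 20/62 = 32.3% → Uptown
Uptown wins overall and in every credit group — no reversal.

No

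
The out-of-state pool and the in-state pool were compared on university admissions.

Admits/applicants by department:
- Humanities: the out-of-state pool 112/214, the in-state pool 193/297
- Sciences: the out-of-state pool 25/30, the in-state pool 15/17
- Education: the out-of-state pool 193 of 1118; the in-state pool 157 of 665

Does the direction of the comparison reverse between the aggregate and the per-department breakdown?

No

Humanities: the out-of-state pool 112/214 = 52.3%, the in-state pool 193/297 = 65.0% → the in-state pool
Sciences: the out-of-state pool 25/30 = 83.3%, the in-state pool 15/17 = 88.2% → the in-state pool
Education: the out-of-state pool 193/1118 = 17.3%, the in-state pool 157/665 = 23.6% → the in-state pool
Overall: the out-of-state pool 330/1362 = 24.2%, the in-state pool 365/979 = 37.3% → the in-state pool
The in-state pool wins overall and in every department group — no reversal.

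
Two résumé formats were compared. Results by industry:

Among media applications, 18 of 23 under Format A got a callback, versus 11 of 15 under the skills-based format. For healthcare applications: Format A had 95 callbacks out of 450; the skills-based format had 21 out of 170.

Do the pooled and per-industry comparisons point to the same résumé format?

Yes

Media: Format A 18/23 = 78.3%, the skills-based format 11/15 = 73.3% → Format A
Healthcare: Format A 95/450 = 21.1%, the skills-based format 21/170 = 12.4% → Format A
Overall: Format A 113/473 = 23.9%, the skills-based format 32/185 = 17.3% → Format A
Format A wins overall and in every industry group — no reversal.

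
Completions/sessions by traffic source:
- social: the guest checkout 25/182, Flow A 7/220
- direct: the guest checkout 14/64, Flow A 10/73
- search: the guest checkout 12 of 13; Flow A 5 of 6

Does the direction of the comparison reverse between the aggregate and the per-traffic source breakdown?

Social: the guest checkout 25/182 = 13.7%, Flow A 7/220 = 3.2% → the guest checkout
Direct: the guest checkout 14/64 = 21.9%, Flow A 10/73 = 13.7% → the guest checkout
Search: the guest checkout 12/13 = 92.3%, Flow A 5/6 = 83.3% → the guest checkout
Overall: the guest checkout 51/259 = 19.7%, Flow A 22/299 = 7.4% → the guest checkout
The guest checkout wins overall and in every traffic group — no reversal.

No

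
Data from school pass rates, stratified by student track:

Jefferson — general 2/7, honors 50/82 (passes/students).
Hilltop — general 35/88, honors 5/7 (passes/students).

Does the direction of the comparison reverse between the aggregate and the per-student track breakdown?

General: Jefferson 2/7 = 28.6%, Hilltop 35/88 = 39.8% → Hilltop
Honors: Jefferson 50/82 = 61.0%, Hilltop 5/7 = 71.4% → Hilltop
Overall: Jefferson 52/89 = 58.4%, Hilltop 40/95 = 42.1% → Jefferson
Hilltop wins each student group but Jefferson wins overall — the comparison reverses. Hilltop's students skew toward general, which has a lower base rate.

Yes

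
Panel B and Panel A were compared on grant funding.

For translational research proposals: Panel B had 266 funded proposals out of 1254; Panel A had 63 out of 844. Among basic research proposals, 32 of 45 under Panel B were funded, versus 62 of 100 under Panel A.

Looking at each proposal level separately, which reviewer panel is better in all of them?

Panel B

Translational research: Panel B 266/1254 = 21.2%, Panel A 63/844 = 7.5% → Panel B
Basic research: Panel B 32/45 = 71.1%, Panel A 62/100 = 62.0% → Panel B
Panel B has the higher rate in both groups.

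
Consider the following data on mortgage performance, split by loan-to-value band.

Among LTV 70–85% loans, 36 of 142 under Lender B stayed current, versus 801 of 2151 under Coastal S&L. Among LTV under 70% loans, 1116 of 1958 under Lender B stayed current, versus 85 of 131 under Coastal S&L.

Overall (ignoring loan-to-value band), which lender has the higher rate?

LTV 70–85%: Lender B 36/142 = 25.4%, Coastal S&L 801/2151 = 37.2% → Coastal S&L
LTV under 70%: Lender B 1116/1958 = 57.0%, Coastal S&L 85/131 = 64.9% → Coastal S&L
Overall: Lender B 1152/2100 = 54.9%, Coastal S&L 886/2282 = 38.8% → Lender B
(Coastal S&L wins every loan-to-value group but Lender B wins overall — Coastal S&L's loans skew toward the low-rate LTV 70–85% group.)

Lender B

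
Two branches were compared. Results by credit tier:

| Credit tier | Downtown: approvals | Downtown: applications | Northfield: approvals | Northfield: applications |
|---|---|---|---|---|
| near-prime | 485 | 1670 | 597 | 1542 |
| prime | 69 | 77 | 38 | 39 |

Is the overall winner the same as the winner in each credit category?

Yes

Near-prime: Downtown 485/1670 = 29.0%, Northfield 597/1542 = 38.7% → Northfield
Prime: Downtown 69/77 = 89.6%, Northfield 38/39 = 97.4% → Northfield
Overall: Downtown 554/1747 = 31.7%, Northfield 635/1581 = 40.2% → Northfield
Northfield wins overall and in every credit group — no reversal.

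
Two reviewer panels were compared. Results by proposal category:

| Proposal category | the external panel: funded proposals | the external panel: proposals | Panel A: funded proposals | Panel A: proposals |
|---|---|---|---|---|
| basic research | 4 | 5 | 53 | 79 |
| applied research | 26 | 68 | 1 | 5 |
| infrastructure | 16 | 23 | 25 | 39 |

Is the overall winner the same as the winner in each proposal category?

Basic research: the external panel 4/5 = 80.0%, Panel A 53/79 = 67.1% → the external panel
Applied research: the external panel 26/68 = 38.2%, Panel A 1/5 = 20.0% → the external panel
Infrastructure: the external panel 16/23 = 69.6%, Panel A 25/39 = 64.1% → the external panel
Overall: the external panel 46/96 = 47.9%, Panel A 79/123 = 64.2% → Panel A
The external panel wins each proposal group but Panel A wins overall — the comparison reverses. The external panel's proposals skew toward applied research, which has a lower base rate.

No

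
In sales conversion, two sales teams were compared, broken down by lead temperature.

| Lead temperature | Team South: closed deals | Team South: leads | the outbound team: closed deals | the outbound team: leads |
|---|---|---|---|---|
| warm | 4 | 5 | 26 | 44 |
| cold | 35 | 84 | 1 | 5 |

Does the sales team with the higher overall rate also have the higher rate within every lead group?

Warm: Team South 4/5 = 80.0%, the outbound team 26/44 = 59.1% → Team South
Cold: Team South 35/84 = 41.7%, the outbound team 1/5 = 20.0% → Team South
Overall: Team South 39/89 = 43.8%, the outbound team 27/49 = 55.1% → the outbound team
Team South wins each lead group but the outbound team wins overall — the comparison reverses. Team South's leads skew toward cold, which has a lower base rate.

No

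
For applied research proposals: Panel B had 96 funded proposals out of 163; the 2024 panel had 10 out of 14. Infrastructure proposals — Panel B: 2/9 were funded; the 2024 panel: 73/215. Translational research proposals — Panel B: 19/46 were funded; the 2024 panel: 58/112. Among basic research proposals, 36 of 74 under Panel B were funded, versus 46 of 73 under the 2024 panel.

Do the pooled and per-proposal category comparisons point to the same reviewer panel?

Applied research: Panel B 96/163 = 58.9%, the 2024 panel 10/14 = 71.4% → the 2024 panel
Infrastructure: Panel B 2/9 = 22.2%, the 2024 panel 73/215 = 34.0% → the 2024 panel
Translational research: Panel B 19/46 = 41.3%, the 2024 panel 58/112 = 51.8% → the 2024 panel
Basic research: Panel B 36/74 = 48.6%, the 2024 panel 46/73 = 63.0% → the 2024 panel
Overall: Panel B 153/292 = 52.4%, the 2024 panel 187/414 = 45.2% → Panel B
The 2024 panel wins each proposal group but Panel B wins overall — the comparison reverses. The 2024 panel's proposals skew toward infrastructure, which has a lower base rate.

No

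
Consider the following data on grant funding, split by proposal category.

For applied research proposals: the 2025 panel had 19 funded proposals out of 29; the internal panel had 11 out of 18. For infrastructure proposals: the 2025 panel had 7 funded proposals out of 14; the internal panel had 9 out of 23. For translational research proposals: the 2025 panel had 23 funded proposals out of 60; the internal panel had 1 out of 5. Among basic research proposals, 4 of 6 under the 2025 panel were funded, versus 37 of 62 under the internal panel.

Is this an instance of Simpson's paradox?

Yes

Applied research: the 2025 panel 19/29 = 65.5%, the internal panel 11/18 = 61.1% → the 2025 panel
Infrastructure: the 2025 panel 7/14 = 50.0%, the internal panel 9/23 = 39.1% → the 2025 panel
Translational research: the 2025 panel 23/60 = 38.3%, the internal panel 1/5 = 20.0% → the 2025 panel
Basic research: the 2025 panel 4/6 = 66.7%, the internal panel 37/62 = 59.7% → the 2025 panel
Overall: the 2025 panel 53/109 = 48.6%, the internal panel 58/108 = 53.7% → the internal panel
The 2025 panel wins each proposal group but the internal panel wins overall — the comparison reverses. The 2025 panel's proposals skew toward translational research, which has a lower base rate.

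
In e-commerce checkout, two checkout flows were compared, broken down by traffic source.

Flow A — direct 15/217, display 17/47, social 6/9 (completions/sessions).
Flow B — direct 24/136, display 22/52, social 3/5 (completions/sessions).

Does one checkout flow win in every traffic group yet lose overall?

No

Direct: Flow A 15/217 = 6.9%, Flow B 24/136 = 17.6% → Flow B
Display: Flow A 17/47 = 36.2%, Flow B 22/52 = 42.3% → Flow B
Social: Flow A 6/9 = 66.7%, Flow B 3/5 = 60.0% → Flow A
Overall: Flow A 38/273 = 13.9%, Flow B 49/193 = 25.4% → Flow B
Neither sweeps: Flow A wins 1 of 3 groups, Flow B wins 2. Flow B wins overall but not every group — no Simpson reversal.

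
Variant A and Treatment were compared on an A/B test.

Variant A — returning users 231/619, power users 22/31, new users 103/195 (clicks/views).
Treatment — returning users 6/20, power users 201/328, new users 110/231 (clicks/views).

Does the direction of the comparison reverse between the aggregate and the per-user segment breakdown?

Yes

Returning users: Variant A 231/619 = 37.3%, Treatment 6/20 = 30.0% → Variant A
Power users: Variant A 22/31 = 71.0%, Treatment 201/328 = 61.3% → Variant A
New users: Variant A 103/195 = 52.8%, Treatment 110/231 = 47.6% → Variant A
Overall: Variant A 356/845 = 42.1%, Treatment 317/579 = 54.7% → Treatment
Variant A wins each user group but Treatment wins overall — the comparison reverses. Variant A's views skew toward returning users, which has a lower base rate.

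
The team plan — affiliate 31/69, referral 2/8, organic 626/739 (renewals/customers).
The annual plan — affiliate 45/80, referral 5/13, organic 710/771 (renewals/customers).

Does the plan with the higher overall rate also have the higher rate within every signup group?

Yes

Affiliate: the team plan 31/69 = 44.9%, the annual plan 45/80 = 56.2% → the annual plan
Referral: the team plan 2/8 = 25.0%, the annual plan 5/13 = 38.5% → the annual plan
Organic: the team plan 626/739 = 84.7%, the annual plan 710/771 = 92.1% → the annual plan
Overall: the team plan 659/816 = 80.8%, the annual plan 760/864 = 88.0% → the annual plan
The annual plan wins overall and in every signup group — no reversal.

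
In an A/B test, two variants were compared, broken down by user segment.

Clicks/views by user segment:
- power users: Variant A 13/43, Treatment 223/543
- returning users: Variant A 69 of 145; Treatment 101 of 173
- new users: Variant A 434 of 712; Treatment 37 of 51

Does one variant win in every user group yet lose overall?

Power users: Variant A 13/43 = 30.2%, Treatment 223/543 = 41.1% → Treatment
Returning users: Variant A 69/145 = 47.6%, Treatment 101/173 = 58.4% → Treatment
New users: Variant A 434/712 = 61.0%, Treatment 37/51 = 72.5% → Treatment
Overall: Variant A 516/900 = 57.3%, Treatment 361/767 = 47.1% → Variant A
Treatment wins each user group but Variant A wins overall — the comparison reverses. Treatment's views skew toward power users, which has a lower base rate.

Yes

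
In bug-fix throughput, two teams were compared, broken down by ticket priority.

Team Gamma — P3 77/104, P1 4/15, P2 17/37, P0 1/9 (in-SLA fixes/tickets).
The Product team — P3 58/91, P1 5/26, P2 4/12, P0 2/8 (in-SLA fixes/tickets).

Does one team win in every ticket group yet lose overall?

P3: Team Gamma 77/104 = 74.0%, the Product team 58/91 = 63.7% → Team Gamma
P1: Team Gamma 4/15 = 26.7%, the Product team 5/26 = 19.2% → Team Gamma
P2: Team Gamma 17/37 = 45.9%, the Product team 4/12 = 33.3% → Team Gamma
P0: Team Gamma 1/9 = 11.1%, the Product team 2/8 = 25.0% → the Product team
Overall: Team Gamma 99/165 = 60.0%, the Product team 69/137 = 50.4% → Team Gamma
Neither sweeps: Team Gamma wins 3 of 4 groups, the Product team wins 1. Team Gamma wins overall but not every group — no Simpson reversal.

No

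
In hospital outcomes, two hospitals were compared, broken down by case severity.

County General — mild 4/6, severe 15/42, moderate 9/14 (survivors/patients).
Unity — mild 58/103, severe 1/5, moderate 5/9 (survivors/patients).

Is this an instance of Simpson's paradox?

Yes

Mild: County General 4/6 = 66.7%, Unity 58/103 = 56.3% → County General
Severe: County General 15/42 = 35.7%, Unity 1/5 = 20.0% → County General
Moderate: County General 9/14 = 64.3%, Unity 5/9 = 55.6% → County General
Overall: County General 28/62 = 45.2%, Unity 64/117 = 54.7% → Unity
County General wins each case group but Unity wins overall — the comparison reverses. County General's patients skew toward severe, which has a lower base rate.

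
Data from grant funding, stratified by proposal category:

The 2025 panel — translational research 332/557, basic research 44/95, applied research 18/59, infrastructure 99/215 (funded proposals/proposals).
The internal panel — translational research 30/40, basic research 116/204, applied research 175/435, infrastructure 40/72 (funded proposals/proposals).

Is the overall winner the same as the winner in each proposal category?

No

Translational research: the 2025 panel 332/557 = 59.6%, the internal panel 30/40 = 75.0% → the internal panel
Basic research: the 2025 panel 44/95 = 46.3%, the internal panel 116/204 = 56.9% → the internal panel
Applied research: the 2025 panel 18/59 = 30.5%, the internal panel 175/435 = 40.2% → the internal panel
Infrastructure: the 2025 panel 99/215 = 46.0%, the internal panel 40/72 = 55.6% → the internal panel
Overall: the 2025 panel 493/926 = 53.2%, the internal panel 361/751 = 48.1% → the 2025 panel
The internal panel wins each proposal group but the 2025 panel wins overall — the comparison reverses. The internal panel's proposals skew toward applied research, which has a lower base rate.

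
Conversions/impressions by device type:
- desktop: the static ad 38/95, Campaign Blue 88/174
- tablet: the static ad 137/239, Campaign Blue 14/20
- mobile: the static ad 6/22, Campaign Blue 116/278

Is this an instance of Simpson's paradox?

Desktop: the static ad 38/95 = 40.0%, Campaign Blue 88/174 = 50.6% → Campaign Blue
Tablet: the static ad 137/239 = 57.3%, Campaign Blue 14/20 = 70.0% → Campaign Blue
Mobile: the static ad 6/22 = 27.3%, Campaign Blue 116/278 = 41.7% → Campaign Blue
Overall: the static ad 181/356 = 50.8%, Campaign Blue 218/472 = 46.2% → the static ad
Campaign Blue wins each device group but the static ad wins overall — the comparison reverses. Campaign Blue's impressions skew toward mobile, which has a lower base rate.

Yes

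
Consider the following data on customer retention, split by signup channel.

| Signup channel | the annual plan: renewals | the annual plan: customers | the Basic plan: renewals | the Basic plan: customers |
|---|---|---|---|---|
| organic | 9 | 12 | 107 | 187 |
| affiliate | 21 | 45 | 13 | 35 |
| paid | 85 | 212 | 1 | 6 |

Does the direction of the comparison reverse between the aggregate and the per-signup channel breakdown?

Organic: the annual plan 9/12 = 75.0%, the Basic plan 107/187 = 57.2% → the annual plan
Affiliate: the annual plan 21/45 = 46.7%, the Basic plan 13/35 = 37.1% → the annual plan
Paid: the annual plan 85/212 = 40.1%, the Basic plan 1/6 = 16.7% → the annual plan
Overall: the annual plan 115/269 = 42.8%, the Basic plan 121/228 = 53.1% → the Basic plan
The annual plan wins each signup group but the Basic plan wins overall — the comparison reverses. The annual plan's customers skew toward paid, which has a lower base rate.

Yes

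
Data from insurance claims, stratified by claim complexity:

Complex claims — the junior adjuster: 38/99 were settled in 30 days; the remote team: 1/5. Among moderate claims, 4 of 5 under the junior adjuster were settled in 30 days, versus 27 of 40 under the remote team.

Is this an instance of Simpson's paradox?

Yes

Complex: the junior adjuster 38/99 = 38.4%, the remote team 1/5 = 20.0% → the junior adjuster
Moderate: the junior adjuster 4/5 = 80.0%, the remote team 27/40 = 67.5% → the junior adjuster
Overall: the junior adjuster 42/104 = 40.4%, the remote team 28/45 = 62.2% → the remote team
The junior adjuster wins each claim group but the remote team wins overall — the comparison reverses. The junior adjuster's claims skew toward complex, which has a lower base rate.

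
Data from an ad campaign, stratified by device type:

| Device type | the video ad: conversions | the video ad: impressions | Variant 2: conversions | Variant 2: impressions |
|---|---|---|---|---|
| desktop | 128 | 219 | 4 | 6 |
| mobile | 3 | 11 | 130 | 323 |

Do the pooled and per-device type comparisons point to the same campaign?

No

Desktop: the video ad 128/219 = 58.4%, Variant 2 4/6 = 66.7% → Variant 2
Mobile: the video ad 3/11 = 27.3%, Variant 2 130/323 = 40.2% → Variant 2
Overall: the video ad 131/230 = 57.0%, Variant 2 134/329 = 40.7% → the video ad
Variant 2 wins each device group but the video ad wins overall — the comparison reverses. Variant 2's impressions skew toward mobile, which has a lower base rate.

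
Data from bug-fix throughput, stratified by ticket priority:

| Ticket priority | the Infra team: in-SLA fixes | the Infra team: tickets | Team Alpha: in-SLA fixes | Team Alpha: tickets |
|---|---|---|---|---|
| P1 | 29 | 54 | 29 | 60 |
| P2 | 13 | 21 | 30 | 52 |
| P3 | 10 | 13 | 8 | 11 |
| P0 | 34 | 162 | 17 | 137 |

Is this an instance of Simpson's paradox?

No

P1: the Infra team 29/54 = 53.7%, Team Alpha 29/60 = 48.3% → the Infra team
P2: the Infra team 13/21 = 61.9%, Team Alpha 30/52 = 57.7% → the Infra team
P3: the Infra team 10/13 = 76.9%, Team Alpha 8/11 = 72.7% → the Infra team
P0: the Infra team 34/162 = 21.0%, Team Alpha 17/137 = 12.4% → the Infra team
Overall: the Infra team 86/250 = 34.4%, Team Alpha 84/260 = 32.3% → the Infra team
The Infra team wins overall and in every ticket group — no reversal.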